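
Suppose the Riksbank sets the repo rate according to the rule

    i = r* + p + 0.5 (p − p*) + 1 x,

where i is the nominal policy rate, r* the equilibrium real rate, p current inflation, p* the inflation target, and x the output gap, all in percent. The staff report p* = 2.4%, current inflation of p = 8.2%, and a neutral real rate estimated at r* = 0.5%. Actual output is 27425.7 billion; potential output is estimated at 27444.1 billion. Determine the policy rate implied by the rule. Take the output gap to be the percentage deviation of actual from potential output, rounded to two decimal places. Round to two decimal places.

11.53%

Output gap = 100 × (27425.7 − 27444.1) / 27444.1 = -0.07%.
i = 0.50 + 8.20 + 0.5 × (8.20 − 2.40) + 1 × (-0.07)
   = 0.50 + 8.2 + 2.9 − 0.07 = 11.53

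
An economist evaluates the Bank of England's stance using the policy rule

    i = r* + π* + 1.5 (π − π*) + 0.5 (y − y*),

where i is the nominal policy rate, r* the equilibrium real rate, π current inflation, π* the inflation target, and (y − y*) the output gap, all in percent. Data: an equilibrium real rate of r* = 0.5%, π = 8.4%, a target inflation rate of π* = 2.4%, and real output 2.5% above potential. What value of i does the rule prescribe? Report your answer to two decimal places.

Output 2.5% above potential → (y − y*) = 2.5.
i = 0.5 + 2.4 + 1.5 × (8.4 − 2.4) + 0.5 × 2.5
   = 0.5 + 2.4 + 9 + 1.25 = 13.15

13.15%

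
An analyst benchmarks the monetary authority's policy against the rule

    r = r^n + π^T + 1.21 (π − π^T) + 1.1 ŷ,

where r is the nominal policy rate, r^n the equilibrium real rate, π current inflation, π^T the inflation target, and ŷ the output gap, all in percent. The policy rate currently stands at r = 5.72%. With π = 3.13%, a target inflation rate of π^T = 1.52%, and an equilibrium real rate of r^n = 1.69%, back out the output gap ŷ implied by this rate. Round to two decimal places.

1.1 ŷ = 5.72 − 1.69 − 1.52 − 1.21 × (3.13 − 1.52) = 0.5619
ŷ = 0.5619 / 1.1 = 0.51

0.51%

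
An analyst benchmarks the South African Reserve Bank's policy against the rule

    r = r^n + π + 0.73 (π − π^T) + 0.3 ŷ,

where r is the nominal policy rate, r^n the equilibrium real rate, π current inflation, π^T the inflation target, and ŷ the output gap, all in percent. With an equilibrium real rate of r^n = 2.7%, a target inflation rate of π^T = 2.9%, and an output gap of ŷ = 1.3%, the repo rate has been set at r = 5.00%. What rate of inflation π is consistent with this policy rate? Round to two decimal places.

2.33%

Collecting π: r = r^n + (1 + 0.73) π − 0.73 π^T + 0.3 ŷ
1.73 π = 5.00 − 2.7 + 0.73 × 2.9 − 0.3 × 1.3 = 4.027
π = 4.027 / 1.73 = 2.33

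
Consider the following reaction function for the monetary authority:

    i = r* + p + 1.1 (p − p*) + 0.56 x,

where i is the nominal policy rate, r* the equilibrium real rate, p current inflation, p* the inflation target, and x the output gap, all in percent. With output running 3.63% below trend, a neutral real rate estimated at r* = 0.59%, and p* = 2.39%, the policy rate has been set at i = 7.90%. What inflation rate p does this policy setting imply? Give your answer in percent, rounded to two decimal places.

5.70%

Output 3.63% below potential → x = -3.63.
Collecting p: i = r* + (1 + 1.1) p − 1.1 p* + 0.56 x
2.1 p = 7.90 − 0.59 + 1.1 × 2.39 − 0.56 × (-3.63) = 11.9718
p = 11.9718 / 2.1 = 5.70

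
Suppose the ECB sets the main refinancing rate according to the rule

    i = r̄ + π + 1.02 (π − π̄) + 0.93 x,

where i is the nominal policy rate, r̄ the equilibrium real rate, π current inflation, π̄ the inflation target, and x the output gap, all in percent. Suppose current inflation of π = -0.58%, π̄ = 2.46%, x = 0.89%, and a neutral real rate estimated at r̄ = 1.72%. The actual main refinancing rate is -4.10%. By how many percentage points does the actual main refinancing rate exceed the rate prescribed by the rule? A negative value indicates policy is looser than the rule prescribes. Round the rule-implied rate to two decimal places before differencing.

i = 1.72 + (-0.58) + 1.02 × (-0.58 − 2.46) + 0.93 × 0.89
   = 1.72 − 0.58 − 3.1008 + 0.8277 = -1.13
Deviation = -4.10 − (-1.13) = -2.97 pp.

-2.97 pp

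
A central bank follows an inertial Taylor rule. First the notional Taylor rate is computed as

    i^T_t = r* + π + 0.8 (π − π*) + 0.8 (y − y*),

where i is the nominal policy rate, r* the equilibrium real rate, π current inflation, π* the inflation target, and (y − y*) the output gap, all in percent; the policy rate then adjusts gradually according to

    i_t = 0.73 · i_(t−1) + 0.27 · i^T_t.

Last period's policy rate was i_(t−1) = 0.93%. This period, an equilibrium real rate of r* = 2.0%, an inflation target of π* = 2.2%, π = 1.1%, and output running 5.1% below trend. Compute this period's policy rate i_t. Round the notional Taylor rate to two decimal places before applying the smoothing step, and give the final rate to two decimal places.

Output 5.1% below potential → (y − y*) = -5.1.
i^T_t = 2.0 + 1.1 + 0.8 × (1.1 − 2.2) + 0.8 × (-5.1)
   = 2.0 + 1.1 − 0.88 − 4.08 = -1.86
i_t = 0.73 × 0.93 + 0.27 × (-1.86) = 0.6789 − 0.5022 = 0.18

0.18%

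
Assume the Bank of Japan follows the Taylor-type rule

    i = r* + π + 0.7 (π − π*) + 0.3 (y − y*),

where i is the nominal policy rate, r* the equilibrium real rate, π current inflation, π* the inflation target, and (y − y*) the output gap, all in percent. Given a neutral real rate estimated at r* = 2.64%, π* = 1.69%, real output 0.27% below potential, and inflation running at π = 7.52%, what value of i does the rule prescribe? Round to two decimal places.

14.16%

Output 0.27% below potential → (y − y*) = -0.27.
i = 2.64 + 7.52 + 0.7 × (7.52 − 1.69) + 0.3 × (-0.27)
   = 2.64 + 7.52 + 4.081 − 0.081 = 14.16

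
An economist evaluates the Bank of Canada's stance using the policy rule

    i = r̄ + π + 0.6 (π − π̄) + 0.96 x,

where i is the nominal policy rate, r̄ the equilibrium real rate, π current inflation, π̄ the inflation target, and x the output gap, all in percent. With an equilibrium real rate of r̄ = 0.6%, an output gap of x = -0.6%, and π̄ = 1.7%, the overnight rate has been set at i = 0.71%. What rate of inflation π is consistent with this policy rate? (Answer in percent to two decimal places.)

Collecting π: i = r̄ + (1 + 0.6) π − 0.6 π̄ + 0.96 x
1.6 π = 0.71 − 0.6 + 0.6 × 1.7 − 0.96 × (-0.6) = 1.706
π = 1.706 / 1.6 = 1.07

1.07%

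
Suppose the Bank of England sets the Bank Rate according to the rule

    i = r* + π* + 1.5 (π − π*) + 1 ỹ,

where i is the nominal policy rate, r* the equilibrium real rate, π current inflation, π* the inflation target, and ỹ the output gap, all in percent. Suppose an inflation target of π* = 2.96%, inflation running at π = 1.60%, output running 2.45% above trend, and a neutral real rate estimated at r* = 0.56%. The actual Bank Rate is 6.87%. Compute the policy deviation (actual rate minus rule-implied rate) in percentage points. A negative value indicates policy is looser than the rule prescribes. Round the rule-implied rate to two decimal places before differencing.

2.94 pp

Output 2.45% above potential → ỹ = 2.45.
i = 0.56 + 2.96 + 1.5 × (1.60 − 2.96) + 1 × 2.45
   = 0.56 + 2.96 − 2.04 + 2.45 = 3.93
Deviation = 6.87 − 3.93 = 2.94 pp.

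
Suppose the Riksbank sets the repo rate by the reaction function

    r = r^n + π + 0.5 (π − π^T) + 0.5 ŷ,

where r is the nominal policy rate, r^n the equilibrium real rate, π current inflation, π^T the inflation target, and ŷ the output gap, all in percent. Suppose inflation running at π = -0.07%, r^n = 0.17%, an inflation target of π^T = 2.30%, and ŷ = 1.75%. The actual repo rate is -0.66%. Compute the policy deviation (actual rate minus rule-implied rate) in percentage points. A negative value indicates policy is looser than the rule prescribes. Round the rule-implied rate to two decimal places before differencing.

-0.45 pp

r = 0.17 + (-0.07) + 0.5 × (-0.07 − 2.30) + 0.5 × 1.75
   = 0.17 − 0.07 − 1.185 + 0.875 = -0.21
Deviation = -0.66 − (-0.21) = -0.45 pp.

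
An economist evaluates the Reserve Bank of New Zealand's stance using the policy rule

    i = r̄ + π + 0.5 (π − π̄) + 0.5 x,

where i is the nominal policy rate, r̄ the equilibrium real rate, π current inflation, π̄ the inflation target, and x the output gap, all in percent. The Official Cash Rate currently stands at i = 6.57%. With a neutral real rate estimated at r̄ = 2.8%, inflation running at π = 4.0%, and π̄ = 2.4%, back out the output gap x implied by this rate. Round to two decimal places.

0.5 x = 6.57 − 2.8 − 4.0 − 0.5 × (4.0 − 2.4) = -1.03
x = -1.03 / 0.5 = -2.06

-2.06%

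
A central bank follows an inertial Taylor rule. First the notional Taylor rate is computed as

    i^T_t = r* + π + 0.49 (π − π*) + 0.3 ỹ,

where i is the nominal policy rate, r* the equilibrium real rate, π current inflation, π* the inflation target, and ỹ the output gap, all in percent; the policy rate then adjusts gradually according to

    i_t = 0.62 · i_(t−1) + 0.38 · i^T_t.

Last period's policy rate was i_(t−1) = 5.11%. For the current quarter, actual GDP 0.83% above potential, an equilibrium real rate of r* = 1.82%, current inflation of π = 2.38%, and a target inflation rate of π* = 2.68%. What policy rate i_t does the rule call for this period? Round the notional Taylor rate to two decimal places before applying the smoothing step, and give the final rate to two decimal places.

4.80%

Output 0.83% above potential → ỹ = 0.83.
i^T_t = 1.82 + 2.38 + 0.49 × (2.38 − 2.68) + 0.3 × 0.83
   = 1.82 + 2.38 − 0.147 + 0.249 = 4.30
i_t = 0.62 × 5.11 + 0.38 × 4.30 = 3.1682 + 1.634 = 4.80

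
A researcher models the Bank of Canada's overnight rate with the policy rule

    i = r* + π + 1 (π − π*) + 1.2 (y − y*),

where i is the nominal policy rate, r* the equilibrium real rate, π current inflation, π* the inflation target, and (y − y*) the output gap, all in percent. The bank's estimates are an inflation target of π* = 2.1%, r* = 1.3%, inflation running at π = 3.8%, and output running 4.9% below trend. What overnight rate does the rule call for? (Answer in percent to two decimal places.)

Output 4.9% below potential → (y − y*) = -4.9.
i = 1.3 + 3.8 + 1 × (3.8 − 2.1) + 1.2 × (-4.9)
   = 1.3 + 3.8 + 1.7 − 5.88 = 0.92

0.92%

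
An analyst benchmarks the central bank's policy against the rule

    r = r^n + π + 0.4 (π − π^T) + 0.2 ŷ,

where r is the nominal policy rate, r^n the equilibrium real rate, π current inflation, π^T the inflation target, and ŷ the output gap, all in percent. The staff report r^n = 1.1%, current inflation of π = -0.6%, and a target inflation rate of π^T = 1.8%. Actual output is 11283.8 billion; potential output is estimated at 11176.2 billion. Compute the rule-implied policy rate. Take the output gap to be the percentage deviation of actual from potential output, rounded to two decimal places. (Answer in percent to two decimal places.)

-0.27%

Output gap = 100 × (11283.8 − 11176.2) / 11176.2 = 0.96%.
r = 1.10 + (-0.60) + 0.4 × (-0.60 − 1.80) + 0.2 × 0.96
   = 1.10 − 0.6 − 0.96 + 0.192 = -0.27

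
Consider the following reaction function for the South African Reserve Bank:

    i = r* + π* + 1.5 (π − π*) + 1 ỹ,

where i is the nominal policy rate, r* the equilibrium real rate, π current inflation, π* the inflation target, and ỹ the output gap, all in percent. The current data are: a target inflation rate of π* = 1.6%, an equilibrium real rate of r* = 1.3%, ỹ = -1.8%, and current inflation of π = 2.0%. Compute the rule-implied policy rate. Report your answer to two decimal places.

1.70%

i = 1.3 + 1.6 + 1.5 × (2.0 − 1.6) + 1 × (-1.8)
   = 1.3 + 1.6 + 0.6 − 1.8 = 1.70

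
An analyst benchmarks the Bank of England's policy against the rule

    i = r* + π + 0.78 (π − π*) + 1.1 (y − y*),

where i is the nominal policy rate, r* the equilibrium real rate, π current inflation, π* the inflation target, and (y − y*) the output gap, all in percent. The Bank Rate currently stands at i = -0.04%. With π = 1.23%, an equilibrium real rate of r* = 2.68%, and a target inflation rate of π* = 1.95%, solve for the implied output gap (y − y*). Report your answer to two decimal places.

1.1 (y − y*) = -0.04 − 2.68 − 1.23 − 0.78 × (1.23 − 1.95) = -3.3884
(y − y*) = -3.3884 / 1.1 = -3.08

-3.08%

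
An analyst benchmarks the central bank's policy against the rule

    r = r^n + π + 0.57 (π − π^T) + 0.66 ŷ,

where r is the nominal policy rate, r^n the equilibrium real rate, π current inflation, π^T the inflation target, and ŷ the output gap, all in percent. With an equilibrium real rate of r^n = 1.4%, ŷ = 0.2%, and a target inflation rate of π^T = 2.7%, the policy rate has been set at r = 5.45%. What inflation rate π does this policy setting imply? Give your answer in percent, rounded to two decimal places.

3.48%

Collecting π: r = r^n + (1 + 0.57) π − 0.57 π^T + 0.66 ŷ
1.57 π = 5.45 − 1.4 + 0.57 × 2.7 − 0.66 × 0.2 = 5.457
π = 5.457 / 1.57 = 3.48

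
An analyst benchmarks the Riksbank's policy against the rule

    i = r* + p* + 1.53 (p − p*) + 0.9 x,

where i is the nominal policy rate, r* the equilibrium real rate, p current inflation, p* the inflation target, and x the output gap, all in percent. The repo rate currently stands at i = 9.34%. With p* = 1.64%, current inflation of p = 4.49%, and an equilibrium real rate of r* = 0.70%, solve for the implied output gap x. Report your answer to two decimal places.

0.9 x = 9.34 − 0.70 − 1.64 − 1.53 × (4.49 − 1.64) = 2.6395
x = 2.6395 / 0.9 = 2.93

2.93%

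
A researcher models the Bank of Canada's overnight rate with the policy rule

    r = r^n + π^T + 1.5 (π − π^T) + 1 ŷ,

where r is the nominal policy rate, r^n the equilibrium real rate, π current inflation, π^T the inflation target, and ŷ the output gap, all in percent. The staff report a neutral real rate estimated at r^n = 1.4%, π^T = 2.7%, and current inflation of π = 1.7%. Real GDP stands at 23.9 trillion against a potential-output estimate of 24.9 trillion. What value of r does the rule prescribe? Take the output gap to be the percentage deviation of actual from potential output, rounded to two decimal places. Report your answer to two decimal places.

-1.42%

Output gap = 100 × (23.9 − 24.9) / 24.9 = -4.02%.
r = 1.40 + 2.70 + 1.5 × (1.70 − 2.70) + 1 × (-4.02)
   = 1.40 + 2.7 − 1.5 − 4.02 = -1.42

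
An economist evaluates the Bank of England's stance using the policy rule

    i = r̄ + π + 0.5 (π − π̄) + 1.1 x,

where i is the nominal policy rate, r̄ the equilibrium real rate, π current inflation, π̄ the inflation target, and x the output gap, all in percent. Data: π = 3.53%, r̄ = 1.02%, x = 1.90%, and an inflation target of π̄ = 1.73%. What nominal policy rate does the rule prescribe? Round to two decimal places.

7.54%

i = 1.02 + 3.53 + 0.5 × (3.53 − 1.73) + 1.1 × 1.90
   = 1.02 + 3.53 + 0.9 + 2.09 = 7.54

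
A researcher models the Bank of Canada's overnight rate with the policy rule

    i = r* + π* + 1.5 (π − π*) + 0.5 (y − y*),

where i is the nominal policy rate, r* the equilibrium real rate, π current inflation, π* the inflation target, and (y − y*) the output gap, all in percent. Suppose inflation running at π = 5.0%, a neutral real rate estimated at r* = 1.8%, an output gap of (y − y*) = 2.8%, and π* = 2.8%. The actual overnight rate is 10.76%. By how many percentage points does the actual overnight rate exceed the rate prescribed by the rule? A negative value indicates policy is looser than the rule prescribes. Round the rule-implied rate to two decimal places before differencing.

1.46 pp

i = 1.8 + 2.8 + 1.5 × (5.0 − 2.8) + 0.5 × 2.8
   = 1.8 + 2.8 + 3.3 + 1.4 = 9.30
Deviation = 10.76 − 9.30 = 1.46 pp.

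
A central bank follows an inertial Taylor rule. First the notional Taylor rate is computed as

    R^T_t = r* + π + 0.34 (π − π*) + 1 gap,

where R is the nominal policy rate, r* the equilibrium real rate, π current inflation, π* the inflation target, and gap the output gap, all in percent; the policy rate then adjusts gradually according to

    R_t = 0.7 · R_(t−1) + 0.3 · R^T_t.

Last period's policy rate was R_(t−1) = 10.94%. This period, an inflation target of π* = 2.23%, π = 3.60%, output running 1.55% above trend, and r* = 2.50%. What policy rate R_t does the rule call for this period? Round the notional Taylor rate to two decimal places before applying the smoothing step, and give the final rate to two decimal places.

Output 1.55% above potential → gap = 1.55.
R^T_t = 2.50 + 3.60 + 0.34 × (3.60 − 2.23) + 1 × 1.55
   = 2.50 + 3.6 + 0.4658 + 1.55 = 8.12
R_t = 0.7 × 10.94 + 0.3 × 8.12 = 7.658 + 2.436 = 10.09

10.09%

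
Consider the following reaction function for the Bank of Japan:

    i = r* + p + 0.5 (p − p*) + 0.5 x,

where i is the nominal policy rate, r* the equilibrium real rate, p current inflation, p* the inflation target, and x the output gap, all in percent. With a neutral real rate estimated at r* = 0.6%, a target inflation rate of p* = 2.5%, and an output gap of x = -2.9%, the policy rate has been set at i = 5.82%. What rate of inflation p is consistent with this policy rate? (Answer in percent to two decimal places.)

5.28%

Collecting p: i = r* + (1 + 0.5) p − 0.5 p* + 0.5 x
1.5 p = 5.82 − 0.6 + 0.5 × 2.5 − 0.5 × (-2.9) = 7.92
p = 7.92 / 1.5 = 5.28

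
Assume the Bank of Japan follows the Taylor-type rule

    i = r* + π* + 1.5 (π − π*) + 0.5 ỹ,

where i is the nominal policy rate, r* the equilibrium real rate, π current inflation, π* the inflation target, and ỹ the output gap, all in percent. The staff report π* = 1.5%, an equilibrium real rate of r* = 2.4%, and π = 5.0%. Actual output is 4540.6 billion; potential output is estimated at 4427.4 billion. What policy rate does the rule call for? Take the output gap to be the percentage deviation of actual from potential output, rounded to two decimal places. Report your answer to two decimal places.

Output gap = 100 × (4540.6 − 4427.4) / 4427.4 = 2.56%.
i = 2.40 + 1.50 + 1.5 × (5.00 − 1.50) + 0.5 × 2.56
   = 2.40 + 1.5 + 5.25 + 1.28 = 10.43

10.43%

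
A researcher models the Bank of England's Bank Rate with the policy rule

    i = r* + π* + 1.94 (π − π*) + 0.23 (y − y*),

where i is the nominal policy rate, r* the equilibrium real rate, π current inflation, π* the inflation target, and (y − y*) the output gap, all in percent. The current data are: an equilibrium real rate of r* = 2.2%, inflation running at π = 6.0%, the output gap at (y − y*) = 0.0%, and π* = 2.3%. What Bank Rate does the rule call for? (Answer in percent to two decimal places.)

11.68%

i = 2.2 + 2.3 + 1.94 × (6.0 − 2.3) + 0.23 × 0.0
   = 2.2 + 2.3 + 7.178 + 0 = 11.68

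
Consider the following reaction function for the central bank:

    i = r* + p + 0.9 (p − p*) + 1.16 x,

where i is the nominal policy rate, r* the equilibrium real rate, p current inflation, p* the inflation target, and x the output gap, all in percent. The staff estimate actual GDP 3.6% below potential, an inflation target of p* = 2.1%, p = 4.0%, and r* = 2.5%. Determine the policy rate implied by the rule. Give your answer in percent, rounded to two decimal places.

4.03%

Output 3.6% below potential → x = -3.6.
i = 2.5 + 4.0 + 0.9 × (4.0 − 2.1) + 1.16 × (-3.6)
   = 2.5 + 4 + 1.71 − 4.176 = 4.03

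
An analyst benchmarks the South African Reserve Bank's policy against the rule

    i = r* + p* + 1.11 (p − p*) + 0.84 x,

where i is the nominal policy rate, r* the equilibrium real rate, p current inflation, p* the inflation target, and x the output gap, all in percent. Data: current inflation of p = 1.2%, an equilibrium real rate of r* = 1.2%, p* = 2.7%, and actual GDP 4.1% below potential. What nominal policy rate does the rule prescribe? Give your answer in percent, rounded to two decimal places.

-1.21%

Output 4.1% below potential → x = -4.1.
i = 1.2 + 2.7 + 1.11 × (1.2 − 2.7) + 0.84 × (-4.1)
   = 1.2 + 2.7 − 1.665 − 3.444 = -1.21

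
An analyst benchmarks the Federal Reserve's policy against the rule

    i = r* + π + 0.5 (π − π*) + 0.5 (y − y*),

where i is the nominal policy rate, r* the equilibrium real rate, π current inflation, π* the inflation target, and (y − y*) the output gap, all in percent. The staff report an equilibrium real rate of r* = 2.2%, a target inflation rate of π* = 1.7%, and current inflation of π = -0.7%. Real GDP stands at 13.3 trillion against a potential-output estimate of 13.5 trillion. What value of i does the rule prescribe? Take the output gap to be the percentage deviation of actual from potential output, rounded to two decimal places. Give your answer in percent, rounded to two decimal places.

-0.44%

Output gap = 100 × (13.3 − 13.5) / 13.5 = -1.48%.
i = 2.20 + (-0.70) + 0.5 × (-0.70 − 1.70) + 0.5 × (-1.48)
   = 2.20 − 0.7 − 1.2 − 0.74 = -0.44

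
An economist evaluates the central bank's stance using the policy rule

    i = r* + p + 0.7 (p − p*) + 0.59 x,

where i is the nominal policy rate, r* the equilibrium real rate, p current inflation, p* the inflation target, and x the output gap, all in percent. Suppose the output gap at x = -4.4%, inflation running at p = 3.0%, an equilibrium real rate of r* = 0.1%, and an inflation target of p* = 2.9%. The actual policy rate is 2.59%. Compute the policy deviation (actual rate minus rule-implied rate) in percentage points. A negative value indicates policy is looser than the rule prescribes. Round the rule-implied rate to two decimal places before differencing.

2.02 pp

i = 0.1 + 3.0 + 0.7 × (3.0 − 2.9) + 0.59 × (-4.4)
   = 0.1 + 3 + 0.07 − 2.596 = 0.57
Deviation = 2.59 − 0.57 = 2.02 pp.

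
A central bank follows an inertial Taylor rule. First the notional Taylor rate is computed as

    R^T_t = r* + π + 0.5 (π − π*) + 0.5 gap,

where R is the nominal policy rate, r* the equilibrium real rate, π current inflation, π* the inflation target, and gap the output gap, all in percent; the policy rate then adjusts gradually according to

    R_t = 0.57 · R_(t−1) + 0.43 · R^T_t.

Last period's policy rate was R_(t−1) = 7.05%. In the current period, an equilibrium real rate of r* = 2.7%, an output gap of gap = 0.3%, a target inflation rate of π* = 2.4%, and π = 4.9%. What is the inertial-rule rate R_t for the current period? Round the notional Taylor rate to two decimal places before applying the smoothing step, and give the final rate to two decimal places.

R^T_t = 2.7 + 4.9 + 0.5 × (4.9 − 2.4) + 0.5 × 0.3
   = 2.7 + 4.9 + 1.25 + 0.15 = 9.00
R_t = 0.57 × 7.05 + 0.43 × 9.00 = 4.0185 + 3.87 = 7.89

7.89%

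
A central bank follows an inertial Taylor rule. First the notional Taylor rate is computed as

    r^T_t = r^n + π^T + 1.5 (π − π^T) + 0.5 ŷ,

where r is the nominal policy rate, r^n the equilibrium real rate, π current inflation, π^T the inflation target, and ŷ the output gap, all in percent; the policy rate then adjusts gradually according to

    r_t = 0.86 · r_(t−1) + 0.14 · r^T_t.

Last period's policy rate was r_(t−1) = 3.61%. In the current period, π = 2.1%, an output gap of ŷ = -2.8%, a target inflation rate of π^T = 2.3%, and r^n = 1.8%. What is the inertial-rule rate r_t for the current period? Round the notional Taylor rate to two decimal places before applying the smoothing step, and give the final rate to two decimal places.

3.44%

r^T_t = 1.8 + 2.3 + 1.5 × (2.1 − 2.3) + 0.5 × (-2.8)
   = 1.8 + 2.3 − 0.3 − 1.4 = 2.40
r_t = 0.86 × 3.61 + 0.14 × 2.40 = 3.1046 + 0.336 = 3.44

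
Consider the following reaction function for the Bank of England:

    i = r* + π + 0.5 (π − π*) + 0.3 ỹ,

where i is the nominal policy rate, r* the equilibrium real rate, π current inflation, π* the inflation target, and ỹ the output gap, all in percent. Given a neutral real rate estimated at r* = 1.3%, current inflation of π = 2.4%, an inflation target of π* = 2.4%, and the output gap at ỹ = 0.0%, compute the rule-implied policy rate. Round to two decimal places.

3.70%

i = 1.3 + 2.4 + 0.5 × (2.4 − 2.4) + 0.3 × 0.0
   = 1.3 + 2.4 + 0 + 0 = 3.70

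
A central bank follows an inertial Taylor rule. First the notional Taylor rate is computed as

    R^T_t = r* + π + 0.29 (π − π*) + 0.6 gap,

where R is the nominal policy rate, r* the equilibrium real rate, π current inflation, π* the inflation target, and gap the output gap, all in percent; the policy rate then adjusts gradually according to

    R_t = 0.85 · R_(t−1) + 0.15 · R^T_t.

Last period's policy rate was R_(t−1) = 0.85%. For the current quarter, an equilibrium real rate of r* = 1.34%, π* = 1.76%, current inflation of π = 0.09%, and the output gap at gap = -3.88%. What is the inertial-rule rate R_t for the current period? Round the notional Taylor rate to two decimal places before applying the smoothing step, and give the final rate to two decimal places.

R^T_t = 1.34 + 0.09 + 0.29 × (0.09 − 1.76) + 0.6 × (-3.88)
   = 1.34 + 0.09 − 0.4843 − 2.328 = -1.38
R_t = 0.85 × 0.85 + 0.15 × (-1.38) = 0.7225 − 0.207 = 0.52

0.52%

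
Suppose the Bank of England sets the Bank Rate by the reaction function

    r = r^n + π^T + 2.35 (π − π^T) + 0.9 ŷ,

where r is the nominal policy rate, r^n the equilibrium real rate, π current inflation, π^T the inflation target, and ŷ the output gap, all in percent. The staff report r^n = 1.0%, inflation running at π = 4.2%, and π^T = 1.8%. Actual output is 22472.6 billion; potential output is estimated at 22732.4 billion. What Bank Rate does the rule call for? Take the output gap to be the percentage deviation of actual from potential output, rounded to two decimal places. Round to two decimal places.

Output gap = 100 × (22472.6 − 22732.4) / 22732.4 = -1.14%.
r = 1.00 + 1.80 + 2.35 × (4.20 − 1.80) + 0.9 × (-1.14)
   = 1.00 + 1.8 + 5.64 − 1.026 = 7.41

7.41%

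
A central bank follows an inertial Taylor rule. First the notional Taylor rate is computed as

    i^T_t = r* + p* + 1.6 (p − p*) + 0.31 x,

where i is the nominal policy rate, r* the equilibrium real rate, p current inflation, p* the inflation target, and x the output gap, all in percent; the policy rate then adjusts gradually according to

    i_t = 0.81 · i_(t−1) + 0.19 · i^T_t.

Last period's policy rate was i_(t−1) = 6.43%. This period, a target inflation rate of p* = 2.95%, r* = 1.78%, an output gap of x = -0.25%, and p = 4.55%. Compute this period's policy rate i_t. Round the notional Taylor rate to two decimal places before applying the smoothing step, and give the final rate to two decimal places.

6.58%

i^T_t = 1.78 + 2.95 + 1.6 × (4.55 − 2.95) + 0.31 × (-0.25)
   = 1.78 + 2.95 + 2.56 − 0.0775 = 7.21
i_t = 0.81 × 6.43 + 0.19 × 7.21 = 5.2083 + 1.3699 = 6.58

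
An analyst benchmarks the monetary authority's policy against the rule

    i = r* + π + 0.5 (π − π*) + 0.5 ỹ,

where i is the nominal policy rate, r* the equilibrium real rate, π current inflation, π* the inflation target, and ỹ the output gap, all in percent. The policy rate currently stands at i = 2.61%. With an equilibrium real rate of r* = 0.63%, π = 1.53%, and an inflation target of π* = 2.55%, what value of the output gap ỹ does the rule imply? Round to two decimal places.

0.5 ỹ = 2.61 − 0.63 − 1.53 − 0.5 × (1.53 − 2.55) = 0.96
ỹ = 0.96 / 0.5 = 1.92

1.92%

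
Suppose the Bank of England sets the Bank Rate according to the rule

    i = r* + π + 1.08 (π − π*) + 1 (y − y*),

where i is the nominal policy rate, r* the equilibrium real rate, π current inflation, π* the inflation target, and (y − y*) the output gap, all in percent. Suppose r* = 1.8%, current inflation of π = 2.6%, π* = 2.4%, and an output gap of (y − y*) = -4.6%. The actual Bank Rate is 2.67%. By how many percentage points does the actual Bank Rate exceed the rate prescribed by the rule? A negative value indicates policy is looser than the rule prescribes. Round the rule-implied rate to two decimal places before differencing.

i = 1.8 + 2.6 + 1.08 × (2.6 − 2.4) + 1 × (-4.6)
   = 1.8 + 2.6 + 0.216 − 4.6 = 0.02
Deviation = 2.67 − 0.02 = 2.65 pp.

2.65 pp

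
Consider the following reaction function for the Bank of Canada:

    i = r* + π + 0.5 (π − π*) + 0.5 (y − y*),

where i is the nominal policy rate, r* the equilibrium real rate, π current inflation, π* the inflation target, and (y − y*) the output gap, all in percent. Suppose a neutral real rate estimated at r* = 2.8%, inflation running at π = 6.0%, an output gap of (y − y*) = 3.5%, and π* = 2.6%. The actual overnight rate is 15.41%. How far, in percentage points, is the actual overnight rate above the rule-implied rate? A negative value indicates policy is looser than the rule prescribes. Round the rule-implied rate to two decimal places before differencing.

i = 2.8 + 6.0 + 0.5 × (6.0 − 2.6) + 0.5 × 3.5
   = 2.8 + 6 + 1.7 + 1.75 = 12.25
Deviation = 15.41 − 12.25 = 3.16 pp.

3.16 pp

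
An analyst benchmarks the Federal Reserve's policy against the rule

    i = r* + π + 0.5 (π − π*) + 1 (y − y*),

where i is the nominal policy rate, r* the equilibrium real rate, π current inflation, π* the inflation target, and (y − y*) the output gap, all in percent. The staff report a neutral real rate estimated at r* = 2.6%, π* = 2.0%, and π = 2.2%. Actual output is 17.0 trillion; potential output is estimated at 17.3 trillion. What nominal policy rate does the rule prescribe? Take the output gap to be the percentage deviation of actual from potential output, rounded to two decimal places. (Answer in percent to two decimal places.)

3.17%

Output gap = 100 × (17.0 − 17.3) / 17.3 = -1.73%.
i = 2.60 + 2.20 + 0.5 × (2.20 − 2.00) + 1 × (-1.73)
   = 2.60 + 2.2 + 0.1 − 1.73 = 3.17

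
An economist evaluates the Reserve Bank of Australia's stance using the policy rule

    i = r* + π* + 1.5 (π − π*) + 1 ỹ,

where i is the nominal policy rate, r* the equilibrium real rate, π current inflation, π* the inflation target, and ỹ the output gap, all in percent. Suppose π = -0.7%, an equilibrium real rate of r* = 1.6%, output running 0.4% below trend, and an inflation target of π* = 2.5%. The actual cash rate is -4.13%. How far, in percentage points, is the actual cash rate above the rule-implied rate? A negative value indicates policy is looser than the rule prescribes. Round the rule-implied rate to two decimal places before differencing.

Output 0.4% below potential → ỹ = -0.4.
i = 1.6 + 2.5 + 1.5 × (-0.7 − 2.5) + 1 × (-0.4)
   = 1.6 + 2.5 − 4.8 − 0.4 = -1.10
Deviation = -4.13 − (-1.10) = -3.03 pp.

-3.03 pp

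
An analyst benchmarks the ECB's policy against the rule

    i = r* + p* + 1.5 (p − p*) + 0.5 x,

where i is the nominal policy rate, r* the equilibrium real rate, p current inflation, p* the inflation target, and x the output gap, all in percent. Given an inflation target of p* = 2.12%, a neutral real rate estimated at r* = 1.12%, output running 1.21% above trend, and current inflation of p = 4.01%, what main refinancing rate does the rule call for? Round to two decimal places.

Output 1.21% above potential → x = 1.21.
i = 1.12 + 2.12 + 1.5 × (4.01 − 2.12) + 0.5 × 1.21
   = 1.12 + 2.12 + 2.835 + 0.605 = 6.68

6.68%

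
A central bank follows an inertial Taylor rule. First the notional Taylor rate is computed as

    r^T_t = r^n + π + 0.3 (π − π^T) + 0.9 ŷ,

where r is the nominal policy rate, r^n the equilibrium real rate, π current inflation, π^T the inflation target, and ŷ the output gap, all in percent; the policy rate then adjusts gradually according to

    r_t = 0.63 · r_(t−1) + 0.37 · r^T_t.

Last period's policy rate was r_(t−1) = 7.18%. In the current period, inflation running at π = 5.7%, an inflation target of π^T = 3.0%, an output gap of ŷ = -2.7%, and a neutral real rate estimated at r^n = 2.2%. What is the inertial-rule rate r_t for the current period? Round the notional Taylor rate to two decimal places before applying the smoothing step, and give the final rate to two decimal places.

6.85%

r^T_t = 2.2 + 5.7 + 0.3 × (5.7 − 3.0) + 0.9 × (-2.7)
   = 2.2 + 5.7 + 0.81 − 2.43 = 6.28
r_t = 0.63 × 7.18 + 0.37 × 6.28 = 4.5234 + 2.3236 = 6.85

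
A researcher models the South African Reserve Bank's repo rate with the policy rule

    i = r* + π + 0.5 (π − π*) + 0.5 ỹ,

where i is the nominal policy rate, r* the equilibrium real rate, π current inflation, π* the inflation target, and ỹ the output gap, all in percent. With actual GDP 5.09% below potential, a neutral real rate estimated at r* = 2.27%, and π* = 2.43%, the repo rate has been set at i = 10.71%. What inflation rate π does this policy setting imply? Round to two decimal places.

8.13%

Output 5.09% below potential → ỹ = -5.09.
Collecting π: i = r* + (1 + 0.5) π − 0.5 π* + 0.5 ỹ
1.5 π = 10.71 − 2.27 + 0.5 × 2.43 − 0.5 × (-5.09) = 12.2
π = 12.2 / 1.5 = 8.13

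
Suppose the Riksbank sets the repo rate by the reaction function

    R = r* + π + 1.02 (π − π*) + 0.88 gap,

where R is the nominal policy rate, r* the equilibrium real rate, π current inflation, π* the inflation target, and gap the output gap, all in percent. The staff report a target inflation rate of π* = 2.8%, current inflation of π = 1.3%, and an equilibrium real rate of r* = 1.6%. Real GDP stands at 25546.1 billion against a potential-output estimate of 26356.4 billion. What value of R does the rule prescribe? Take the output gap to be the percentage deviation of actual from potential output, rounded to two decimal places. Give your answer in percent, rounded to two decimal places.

-1.33%

Output gap = 100 × (25546.1 − 26356.4) / 26356.4 = -3.07%.
R = 1.60 + 1.30 + 1.02 × (1.30 − 2.80) + 0.88 × (-3.07)
   = 1.60 + 1.3 − 1.53 − 2.7016 = -1.33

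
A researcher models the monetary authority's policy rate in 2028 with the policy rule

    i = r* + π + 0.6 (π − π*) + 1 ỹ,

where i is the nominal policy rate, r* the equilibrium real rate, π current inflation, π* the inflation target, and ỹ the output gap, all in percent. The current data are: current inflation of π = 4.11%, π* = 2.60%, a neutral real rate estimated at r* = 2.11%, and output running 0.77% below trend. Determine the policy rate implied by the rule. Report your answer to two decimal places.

6.36%

Output 0.77% below potential → ỹ = -0.77.
i = 2.11 + 4.11 + 0.6 × (4.11 − 2.60) + 1 × (-0.77)
   = 2.11 + 4.11 + 0.906 − 0.77 = 6.36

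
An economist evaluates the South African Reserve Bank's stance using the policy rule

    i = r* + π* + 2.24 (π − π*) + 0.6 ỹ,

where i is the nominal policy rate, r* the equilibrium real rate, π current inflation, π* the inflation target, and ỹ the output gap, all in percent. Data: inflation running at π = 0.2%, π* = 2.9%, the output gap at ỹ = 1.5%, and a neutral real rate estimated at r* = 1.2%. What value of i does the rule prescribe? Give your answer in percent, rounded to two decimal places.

i = 1.2 + 2.9 + 2.24 × (0.2 − 2.9) + 0.6 × 1.5
   = 1.2 + 2.9 − 6.048 + 0.9 = -1.05

-1.05%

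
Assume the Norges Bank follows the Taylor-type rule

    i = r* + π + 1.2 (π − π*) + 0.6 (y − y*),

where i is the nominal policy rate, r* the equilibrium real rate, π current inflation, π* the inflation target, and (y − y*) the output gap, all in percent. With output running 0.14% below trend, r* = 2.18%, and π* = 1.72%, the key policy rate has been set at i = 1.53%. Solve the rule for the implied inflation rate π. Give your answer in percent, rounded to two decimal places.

0.68%

Output 0.14% below potential → (y − y*) = -0.14.
Collecting π: i = r* + (1 + 1.2) π − 1.2 π* + 0.6 (y − y*)
2.2 π = 1.53 − 2.18 + 1.2 × 1.72 − 0.6 × (-0.14) = 1.498
π = 1.498 / 2.2 = 0.68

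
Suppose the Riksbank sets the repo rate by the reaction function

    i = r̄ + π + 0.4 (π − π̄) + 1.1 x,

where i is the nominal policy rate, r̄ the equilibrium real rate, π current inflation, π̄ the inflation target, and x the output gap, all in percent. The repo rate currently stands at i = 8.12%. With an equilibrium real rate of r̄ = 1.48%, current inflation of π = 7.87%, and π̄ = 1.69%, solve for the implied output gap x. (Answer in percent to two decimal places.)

-3.37%

1.1 x = 8.12 − 1.48 − 7.87 − 0.4 × (7.87 − 1.69) = -3.702
x = -3.702 / 1.1 = -3.37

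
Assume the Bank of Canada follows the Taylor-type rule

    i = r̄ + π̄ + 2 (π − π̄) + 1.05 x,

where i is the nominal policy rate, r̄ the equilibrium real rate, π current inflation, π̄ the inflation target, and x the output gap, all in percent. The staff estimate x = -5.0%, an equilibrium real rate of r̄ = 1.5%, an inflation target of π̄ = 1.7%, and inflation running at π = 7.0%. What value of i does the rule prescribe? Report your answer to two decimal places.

i = 1.5 + 1.7 + 2 × (7.0 − 1.7) + 1.05 × (-5.0)
   = 1.5 + 1.7 + 10.6 − 5.25 = 8.55

8.55%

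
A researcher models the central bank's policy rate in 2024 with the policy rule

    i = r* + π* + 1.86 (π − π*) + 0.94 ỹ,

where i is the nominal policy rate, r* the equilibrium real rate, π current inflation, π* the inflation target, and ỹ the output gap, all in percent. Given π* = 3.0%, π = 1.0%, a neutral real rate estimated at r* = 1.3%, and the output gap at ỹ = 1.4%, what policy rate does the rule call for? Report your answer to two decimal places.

1.90%

i = 1.3 + 3.0 + 1.86 × (1.0 − 3.0) + 0.94 × 1.4
   = 1.3 + 3 − 3.72 + 1.316 = 1.90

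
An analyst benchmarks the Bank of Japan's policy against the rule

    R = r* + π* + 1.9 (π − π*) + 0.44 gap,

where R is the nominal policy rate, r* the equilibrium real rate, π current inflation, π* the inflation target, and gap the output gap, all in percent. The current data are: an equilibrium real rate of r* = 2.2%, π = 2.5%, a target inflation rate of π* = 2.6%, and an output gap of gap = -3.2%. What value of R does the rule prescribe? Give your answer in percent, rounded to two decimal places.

3.20%

R = 2.2 + 2.6 + 1.9 × (2.5 − 2.6) + 0.44 × (-3.2)
   = 2.2 + 2.6 − 0.19 − 1.408 = 3.20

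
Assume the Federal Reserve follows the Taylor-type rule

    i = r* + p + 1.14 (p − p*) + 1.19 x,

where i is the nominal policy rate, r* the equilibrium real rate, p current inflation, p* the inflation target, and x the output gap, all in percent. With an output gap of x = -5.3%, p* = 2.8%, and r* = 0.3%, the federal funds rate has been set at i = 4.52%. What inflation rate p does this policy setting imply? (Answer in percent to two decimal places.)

6.41%

Collecting p: i = r* + (1 + 1.14) p − 1.14 p* + 1.19 x
2.14 p = 4.52 − 0.3 + 1.14 × 2.8 − 1.19 × (-5.3) = 13.719
p = 13.719 / 2.14 = 6.41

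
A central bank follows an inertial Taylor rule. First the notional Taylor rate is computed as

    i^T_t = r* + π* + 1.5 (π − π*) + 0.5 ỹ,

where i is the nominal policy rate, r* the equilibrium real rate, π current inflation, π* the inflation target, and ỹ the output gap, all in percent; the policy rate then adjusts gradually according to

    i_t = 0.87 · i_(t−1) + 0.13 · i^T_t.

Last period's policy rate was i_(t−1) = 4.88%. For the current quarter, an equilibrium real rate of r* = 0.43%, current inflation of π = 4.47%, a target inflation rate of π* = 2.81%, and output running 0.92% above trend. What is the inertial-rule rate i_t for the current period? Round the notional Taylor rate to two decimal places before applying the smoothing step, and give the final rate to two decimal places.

5.05%

Output 0.92% above potential → ỹ = 0.92.
i^T_t = 0.43 + 2.81 + 1.5 × (4.47 − 2.81) + 0.5 × 0.92
   = 0.43 + 2.81 + 2.49 + 0.46 = 6.19
i_t = 0.87 × 4.88 + 0.13 × 6.19 = 4.2456 + 0.8047 = 5.05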